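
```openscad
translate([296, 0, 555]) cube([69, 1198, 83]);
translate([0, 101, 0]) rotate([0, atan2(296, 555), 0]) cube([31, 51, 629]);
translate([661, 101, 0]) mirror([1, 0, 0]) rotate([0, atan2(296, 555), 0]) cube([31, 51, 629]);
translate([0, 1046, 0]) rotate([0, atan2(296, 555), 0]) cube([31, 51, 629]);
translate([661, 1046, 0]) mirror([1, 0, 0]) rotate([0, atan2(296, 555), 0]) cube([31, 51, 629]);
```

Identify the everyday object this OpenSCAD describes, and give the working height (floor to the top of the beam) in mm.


A sawhorse. The overall height is 638 mm.

A beam across two mirrored pairs of raked legs — a sawhorse. The beam's underside is at z = 555 (matching the legs' vertical rise in atan2(296, 555)) and the beam is 83 mm tall, so its top is at 555 + 83 = 638 mm. The raked legs top out at the beam's underside, so that is the highest point.


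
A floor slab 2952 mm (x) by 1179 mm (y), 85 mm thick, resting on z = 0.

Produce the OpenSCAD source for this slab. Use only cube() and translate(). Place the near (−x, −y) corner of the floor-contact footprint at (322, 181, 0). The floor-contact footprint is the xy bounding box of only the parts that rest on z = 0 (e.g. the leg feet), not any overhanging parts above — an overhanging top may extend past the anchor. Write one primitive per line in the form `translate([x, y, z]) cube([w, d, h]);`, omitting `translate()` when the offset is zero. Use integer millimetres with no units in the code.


translate([322, 181, 0]) cube([2952, 1179, 85]);


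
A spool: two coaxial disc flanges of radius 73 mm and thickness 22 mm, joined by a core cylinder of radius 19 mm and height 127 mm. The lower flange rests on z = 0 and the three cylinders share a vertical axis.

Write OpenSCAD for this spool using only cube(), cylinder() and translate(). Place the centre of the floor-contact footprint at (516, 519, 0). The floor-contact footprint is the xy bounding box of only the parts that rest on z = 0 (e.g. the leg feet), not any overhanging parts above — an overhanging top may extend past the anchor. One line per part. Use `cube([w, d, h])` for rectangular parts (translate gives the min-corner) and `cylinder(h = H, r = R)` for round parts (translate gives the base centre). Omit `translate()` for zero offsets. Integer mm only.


translate([516, 519, 0]) cylinder(h = 22, r = 73);
translate([516, 519, 22]) cylinder(h = 127, r = 19);
translate([516, 519, 149]) cylinder(h = 22, r = 73);


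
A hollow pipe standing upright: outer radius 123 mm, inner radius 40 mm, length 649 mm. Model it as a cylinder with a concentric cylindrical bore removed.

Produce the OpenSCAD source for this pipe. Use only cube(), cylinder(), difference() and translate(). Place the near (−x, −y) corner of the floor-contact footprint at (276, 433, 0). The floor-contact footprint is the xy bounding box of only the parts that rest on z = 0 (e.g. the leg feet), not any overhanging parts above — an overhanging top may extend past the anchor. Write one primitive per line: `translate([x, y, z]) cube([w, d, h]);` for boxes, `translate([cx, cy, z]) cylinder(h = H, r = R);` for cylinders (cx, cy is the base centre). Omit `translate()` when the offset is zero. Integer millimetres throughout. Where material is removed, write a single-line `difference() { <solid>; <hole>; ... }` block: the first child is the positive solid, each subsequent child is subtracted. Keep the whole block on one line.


difference() { translate([399, 556, 0]) cylinder(h = 649, r = 123); translate([399, 556, 0]) cylinder(h = 649, r = 40); }


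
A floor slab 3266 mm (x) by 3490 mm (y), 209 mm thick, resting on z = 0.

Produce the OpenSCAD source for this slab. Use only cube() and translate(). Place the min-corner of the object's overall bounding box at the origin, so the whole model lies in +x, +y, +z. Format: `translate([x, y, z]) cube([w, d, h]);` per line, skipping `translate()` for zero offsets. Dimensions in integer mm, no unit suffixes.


cube([3266, 3490, 209]);


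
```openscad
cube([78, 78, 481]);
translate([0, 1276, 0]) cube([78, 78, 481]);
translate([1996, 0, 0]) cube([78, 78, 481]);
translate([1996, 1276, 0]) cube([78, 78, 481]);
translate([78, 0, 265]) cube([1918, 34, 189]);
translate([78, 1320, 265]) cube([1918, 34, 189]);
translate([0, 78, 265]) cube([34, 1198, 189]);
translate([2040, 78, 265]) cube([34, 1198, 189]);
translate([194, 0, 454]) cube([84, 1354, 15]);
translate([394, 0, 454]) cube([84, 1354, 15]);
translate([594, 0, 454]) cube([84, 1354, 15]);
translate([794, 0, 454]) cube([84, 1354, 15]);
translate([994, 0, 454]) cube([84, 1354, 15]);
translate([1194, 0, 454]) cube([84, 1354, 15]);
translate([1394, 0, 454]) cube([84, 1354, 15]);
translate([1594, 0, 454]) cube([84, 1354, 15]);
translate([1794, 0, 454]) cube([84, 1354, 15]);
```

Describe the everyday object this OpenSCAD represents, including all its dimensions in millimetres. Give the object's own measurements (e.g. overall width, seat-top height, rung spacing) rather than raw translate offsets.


A bed frame 2074 mm long (x) by 1354 mm wide (y). Four 78×78 mm corner posts, 481 mm tall, at the corners of the footprint. Four rails of 34 mm thickness and 189 mm height run between adjacent posts with their undersides at z = 265 mm, their outer faces flush with the outside of the frame (the two x-running rails run between the posts' inner faces; the two y-running rails run between the posts' inner faces). 9 slats, each 84 mm wide (x) and 15 mm thick, lie across the top of the two x-running rails, running the full 1354 mm width of the frame in y; along x they sit between the end posts with a 116 mm gap after the −x posts and between neighbouring slats, leaving 118 mm before the +x posts.


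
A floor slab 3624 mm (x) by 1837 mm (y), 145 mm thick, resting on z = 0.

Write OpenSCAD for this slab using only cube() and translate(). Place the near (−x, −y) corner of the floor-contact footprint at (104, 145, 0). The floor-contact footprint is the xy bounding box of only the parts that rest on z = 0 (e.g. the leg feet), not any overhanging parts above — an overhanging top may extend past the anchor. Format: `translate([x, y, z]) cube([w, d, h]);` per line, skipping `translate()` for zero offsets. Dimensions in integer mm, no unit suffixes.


translate([104, 145, 0]) cube([3624, 1837, 145]);


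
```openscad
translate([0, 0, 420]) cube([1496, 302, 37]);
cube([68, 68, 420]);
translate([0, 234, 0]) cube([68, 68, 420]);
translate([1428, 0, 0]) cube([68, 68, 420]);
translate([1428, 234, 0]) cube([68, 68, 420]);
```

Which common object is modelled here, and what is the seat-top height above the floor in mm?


A bench. The seat-top height is 457 mm.

A long slab on four corner posts — a bench. The slab sits at z = 420 with thickness 37, so the top is 420 + 37 = 457 mm.


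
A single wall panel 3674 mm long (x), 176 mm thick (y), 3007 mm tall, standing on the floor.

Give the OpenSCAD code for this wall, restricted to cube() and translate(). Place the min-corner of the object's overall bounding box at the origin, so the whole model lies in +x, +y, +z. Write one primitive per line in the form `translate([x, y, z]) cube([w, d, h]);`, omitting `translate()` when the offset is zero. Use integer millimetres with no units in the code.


cube([3674, 176, 3007]);


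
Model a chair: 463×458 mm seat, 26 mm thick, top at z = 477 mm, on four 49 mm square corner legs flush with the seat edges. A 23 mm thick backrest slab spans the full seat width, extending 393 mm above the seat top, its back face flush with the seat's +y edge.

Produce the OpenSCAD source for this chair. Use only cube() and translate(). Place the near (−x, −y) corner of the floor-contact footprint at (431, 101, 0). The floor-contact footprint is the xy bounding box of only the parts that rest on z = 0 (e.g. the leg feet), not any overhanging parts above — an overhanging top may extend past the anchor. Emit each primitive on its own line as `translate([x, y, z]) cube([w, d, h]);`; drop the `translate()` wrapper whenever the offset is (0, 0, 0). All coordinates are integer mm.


// leg_h = 477 - 26 = 451
translate([431, 101, 451]) cube([463, 458, 26]);
translate([431, 101, 0]) cube([49, 49, 451]);
translate([845, 101, 0]) cube([49, 49, 451]);
translate([431, 510, 0]) cube([49, 49, 451]);
translate([845, 510, 0]) cube([49, 49, 451]);
translate([431, 536, 477]) cube([463, 23, 393]);


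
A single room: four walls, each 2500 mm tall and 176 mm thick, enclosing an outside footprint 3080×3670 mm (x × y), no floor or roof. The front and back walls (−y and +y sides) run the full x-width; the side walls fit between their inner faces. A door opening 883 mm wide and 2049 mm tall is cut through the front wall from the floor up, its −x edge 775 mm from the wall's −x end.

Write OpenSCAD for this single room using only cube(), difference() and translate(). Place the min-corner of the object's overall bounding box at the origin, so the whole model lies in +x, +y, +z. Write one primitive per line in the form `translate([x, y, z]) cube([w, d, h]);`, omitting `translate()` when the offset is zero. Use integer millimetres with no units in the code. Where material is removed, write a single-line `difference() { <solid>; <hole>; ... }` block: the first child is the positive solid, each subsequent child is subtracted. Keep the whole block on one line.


difference() { cube([3080, 176, 2500]); translate([775, 0, 0]) cube([883, 176, 2049]); }
translate([0, 3494, 0]) cube([3080, 176, 2500]);
translate([0, 176, 0]) cube([176, 3318, 2500]);
translate([2904, 176, 0]) cube([176, 3318, 2500]);


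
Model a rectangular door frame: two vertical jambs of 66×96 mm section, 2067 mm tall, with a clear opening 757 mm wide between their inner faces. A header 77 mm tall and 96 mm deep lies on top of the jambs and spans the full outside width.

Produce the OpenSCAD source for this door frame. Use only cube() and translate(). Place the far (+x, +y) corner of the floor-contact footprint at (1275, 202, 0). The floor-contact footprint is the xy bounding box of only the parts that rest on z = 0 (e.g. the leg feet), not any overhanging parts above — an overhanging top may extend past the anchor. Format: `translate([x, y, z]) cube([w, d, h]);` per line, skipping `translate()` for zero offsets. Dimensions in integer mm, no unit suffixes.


translate([386, 106, 0]) cube([66, 96, 2067]);
translate([1209, 106, 0]) cube([66, 96, 2067]);
translate([386, 106, 2067]) cube([889, 96, 77]);


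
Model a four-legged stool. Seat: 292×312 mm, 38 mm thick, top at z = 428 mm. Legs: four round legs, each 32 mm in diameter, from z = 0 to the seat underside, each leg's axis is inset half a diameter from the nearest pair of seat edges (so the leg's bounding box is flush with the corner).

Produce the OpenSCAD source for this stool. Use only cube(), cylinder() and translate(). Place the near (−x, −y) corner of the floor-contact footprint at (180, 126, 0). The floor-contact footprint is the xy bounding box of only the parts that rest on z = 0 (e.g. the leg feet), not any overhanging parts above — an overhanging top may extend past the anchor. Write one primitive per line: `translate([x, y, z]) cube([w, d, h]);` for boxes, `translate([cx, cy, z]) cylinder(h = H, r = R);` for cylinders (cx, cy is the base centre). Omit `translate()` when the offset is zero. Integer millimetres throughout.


translate([180, 126, 390]) cube([292, 312, 38]);
translate([196, 142, 0]) cylinder(h = 390, r = 16);
translate([456, 142, 0]) cylinder(h = 390, r = 16);
translate([196, 422, 0]) cylinder(h = 390, r = 16);
translate([456, 422, 0]) cylinder(h = 390, r = 16);


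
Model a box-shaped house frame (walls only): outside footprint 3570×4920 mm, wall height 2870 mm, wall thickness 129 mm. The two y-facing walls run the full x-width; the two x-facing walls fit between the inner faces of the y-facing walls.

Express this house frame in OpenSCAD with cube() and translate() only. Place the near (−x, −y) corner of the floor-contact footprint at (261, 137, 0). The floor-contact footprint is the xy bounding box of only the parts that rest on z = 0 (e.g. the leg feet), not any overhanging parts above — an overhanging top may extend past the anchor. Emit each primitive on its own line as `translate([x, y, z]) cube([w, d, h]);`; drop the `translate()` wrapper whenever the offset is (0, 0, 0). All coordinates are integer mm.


translate([261, 137, 0]) cube([3570, 129, 2870]);
translate([261, 4928, 0]) cube([3570, 129, 2870]);
translate([261, 266, 0]) cube([129, 4662, 2870]);
translate([3702, 266, 0]) cube([129, 4662, 2870]);


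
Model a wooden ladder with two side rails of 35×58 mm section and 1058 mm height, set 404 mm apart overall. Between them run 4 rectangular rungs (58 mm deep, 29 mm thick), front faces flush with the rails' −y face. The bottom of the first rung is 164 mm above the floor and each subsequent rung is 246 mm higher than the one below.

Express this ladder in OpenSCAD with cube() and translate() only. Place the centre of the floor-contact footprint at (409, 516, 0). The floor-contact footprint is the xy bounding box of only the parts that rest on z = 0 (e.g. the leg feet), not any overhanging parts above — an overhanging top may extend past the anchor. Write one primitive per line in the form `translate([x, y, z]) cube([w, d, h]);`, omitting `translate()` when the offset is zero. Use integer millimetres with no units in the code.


translate([207, 487, 0]) cube([35, 58, 1058]);
translate([576, 487, 0]) cube([35, 58, 1058]);
translate([242, 487, 164]) cube([334, 58, 29]);
translate([242, 487, 410]) cube([334, 58, 29]);
translate([242, 487, 656]) cube([334, 58, 29]);
translate([242, 487, 902]) cube([334, 58, 29]);


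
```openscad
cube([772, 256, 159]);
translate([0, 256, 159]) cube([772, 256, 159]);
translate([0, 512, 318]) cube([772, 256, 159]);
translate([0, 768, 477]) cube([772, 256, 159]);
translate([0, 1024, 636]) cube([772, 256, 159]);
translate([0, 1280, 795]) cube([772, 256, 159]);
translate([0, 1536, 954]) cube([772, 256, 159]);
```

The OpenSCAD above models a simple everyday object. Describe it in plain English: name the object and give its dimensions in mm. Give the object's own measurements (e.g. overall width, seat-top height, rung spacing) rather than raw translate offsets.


A straight staircase of 7 solid steps. Each step is 772 mm wide (x), 256 mm deep (y, the going) and 159 mm tall (the rise). The first step rests on the floor; each subsequent step sits one going further in +y and one rise higher in +z, directly behind and above the previous step with no overlap.


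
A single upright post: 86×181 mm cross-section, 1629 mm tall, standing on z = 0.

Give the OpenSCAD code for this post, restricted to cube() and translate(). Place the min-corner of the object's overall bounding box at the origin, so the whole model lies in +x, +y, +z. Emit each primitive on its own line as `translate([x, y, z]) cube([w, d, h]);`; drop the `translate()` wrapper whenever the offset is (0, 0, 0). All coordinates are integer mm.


cube([86, 181, 1629]);


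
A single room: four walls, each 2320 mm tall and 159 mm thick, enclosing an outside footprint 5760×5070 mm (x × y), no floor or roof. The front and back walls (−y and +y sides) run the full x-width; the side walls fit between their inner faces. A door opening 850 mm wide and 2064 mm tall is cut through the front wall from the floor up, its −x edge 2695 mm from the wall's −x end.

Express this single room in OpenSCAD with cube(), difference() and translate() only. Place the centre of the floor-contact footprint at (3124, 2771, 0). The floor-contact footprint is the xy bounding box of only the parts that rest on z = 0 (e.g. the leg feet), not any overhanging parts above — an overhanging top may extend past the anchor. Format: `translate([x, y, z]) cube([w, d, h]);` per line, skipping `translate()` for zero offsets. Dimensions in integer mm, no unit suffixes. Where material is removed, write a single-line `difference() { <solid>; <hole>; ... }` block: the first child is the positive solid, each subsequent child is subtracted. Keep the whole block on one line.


difference() { translate([244, 236, 0]) cube([5760, 159, 2320]); translate([2939, 236, 0]) cube([850, 159, 2064]); }
translate([244, 5147, 0]) cube([5760, 159, 2320]);
translate([244, 395, 0]) cube([159, 4752, 2320]);
translate([5845, 395, 0]) cube([159, 4752, 2320]);


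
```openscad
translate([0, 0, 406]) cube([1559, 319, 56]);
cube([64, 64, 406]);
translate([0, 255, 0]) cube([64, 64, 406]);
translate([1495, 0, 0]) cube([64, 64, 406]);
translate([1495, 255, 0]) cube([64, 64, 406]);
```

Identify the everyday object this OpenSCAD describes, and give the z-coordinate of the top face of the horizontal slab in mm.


A bench. The seat-top height is 462 mm.

A long slab on four corner posts — a bench. The slab sits at z = 406 with thickness 56, so the top is 406 + 56 = 462 mm.


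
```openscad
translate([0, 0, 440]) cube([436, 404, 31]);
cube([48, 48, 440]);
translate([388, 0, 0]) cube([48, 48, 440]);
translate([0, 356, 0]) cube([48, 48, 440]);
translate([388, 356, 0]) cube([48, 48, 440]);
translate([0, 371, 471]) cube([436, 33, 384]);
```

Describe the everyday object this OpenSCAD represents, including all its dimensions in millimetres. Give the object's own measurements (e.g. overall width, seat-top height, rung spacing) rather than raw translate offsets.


A chair. The seat is a 436×404×31 mm slab with its top at z = 471 mm, on four 48×48 mm corner legs (flush with the seat edges, standing on z = 0). A flat backrest 33 mm thick, 384 mm tall, spans the full seat width and rises from the seat top along its +y edge, rear face flush with the rear of the seat.


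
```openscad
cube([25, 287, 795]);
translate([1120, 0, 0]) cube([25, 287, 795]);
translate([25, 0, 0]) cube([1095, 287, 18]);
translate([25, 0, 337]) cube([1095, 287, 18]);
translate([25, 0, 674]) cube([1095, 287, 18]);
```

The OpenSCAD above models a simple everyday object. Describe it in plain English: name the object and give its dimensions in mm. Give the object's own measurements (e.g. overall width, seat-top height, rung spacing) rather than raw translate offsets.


An open bookshelf. Two side panels, each 25 mm thick, 287 mm deep and 795 mm tall, stand 1145 mm apart (outside-to-outside). Between them sit 3 shelves, each 18 mm thick and 287 mm deep, spanning the full gap between the sides. The bottom shelf rests on the floor (its underside at z = 0) and the clear gap between one shelf's top and the next shelf's underside is 319 mm.


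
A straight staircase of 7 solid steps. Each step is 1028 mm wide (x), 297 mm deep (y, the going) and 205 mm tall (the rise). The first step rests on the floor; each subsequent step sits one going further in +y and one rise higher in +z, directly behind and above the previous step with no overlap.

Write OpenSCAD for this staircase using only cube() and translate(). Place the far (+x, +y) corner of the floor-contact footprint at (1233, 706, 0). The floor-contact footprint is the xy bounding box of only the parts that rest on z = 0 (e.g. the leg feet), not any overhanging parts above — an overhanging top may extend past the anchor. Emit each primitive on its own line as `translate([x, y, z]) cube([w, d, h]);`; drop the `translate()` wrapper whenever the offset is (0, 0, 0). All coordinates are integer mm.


translate([205, 409, 0]) cube([1028, 297, 205]);
translate([205, 706, 205]) cube([1028, 297, 205]);
translate([205, 1003, 410]) cube([1028, 297, 205]);
translate([205, 1300, 615]) cube([1028, 297, 205]);
translate([205, 1597, 820]) cube([1028, 297, 205]);
translate([205, 1894, 1025]) cube([1028, 297, 205]);
translate([205, 2191, 1230]) cube([1028, 297, 205]);


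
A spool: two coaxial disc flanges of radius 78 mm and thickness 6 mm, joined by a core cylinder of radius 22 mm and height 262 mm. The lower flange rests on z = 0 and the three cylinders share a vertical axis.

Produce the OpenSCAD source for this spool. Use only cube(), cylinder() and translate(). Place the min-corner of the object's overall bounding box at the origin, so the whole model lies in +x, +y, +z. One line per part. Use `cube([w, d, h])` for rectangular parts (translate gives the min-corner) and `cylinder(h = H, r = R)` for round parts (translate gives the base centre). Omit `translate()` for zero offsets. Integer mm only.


translate([78, 78, 0]) cylinder(h = 6, r = 78);
translate([78, 78, 6]) cylinder(h = 262, r = 22);
translate([78, 78, 268]) cylinder(h = 6, r = 78);


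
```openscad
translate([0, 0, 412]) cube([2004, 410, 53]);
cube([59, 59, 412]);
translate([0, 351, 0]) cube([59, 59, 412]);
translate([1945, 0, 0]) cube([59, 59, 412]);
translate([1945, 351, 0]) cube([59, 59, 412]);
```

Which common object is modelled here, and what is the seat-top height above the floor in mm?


A bench. The seat-top height is 465 mm.

A long slab on four corner posts — a bench. The slab sits at z = 412 with thickness 53, so the top is 412 + 53 = 465 mm.


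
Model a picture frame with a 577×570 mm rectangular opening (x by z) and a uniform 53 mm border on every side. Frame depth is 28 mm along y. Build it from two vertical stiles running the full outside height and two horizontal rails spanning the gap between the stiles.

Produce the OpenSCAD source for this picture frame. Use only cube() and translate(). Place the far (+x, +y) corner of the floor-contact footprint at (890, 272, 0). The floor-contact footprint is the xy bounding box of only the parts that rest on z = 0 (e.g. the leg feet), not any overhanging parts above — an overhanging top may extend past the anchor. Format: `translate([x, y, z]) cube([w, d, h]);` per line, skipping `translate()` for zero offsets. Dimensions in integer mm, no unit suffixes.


translate([207, 244, 0]) cube([53, 28, 676]);
translate([837, 244, 0]) cube([53, 28, 676]);
translate([260, 244, 0]) cube([577, 28, 53]);
translate([260, 244, 623]) cube([577, 28, 53]);


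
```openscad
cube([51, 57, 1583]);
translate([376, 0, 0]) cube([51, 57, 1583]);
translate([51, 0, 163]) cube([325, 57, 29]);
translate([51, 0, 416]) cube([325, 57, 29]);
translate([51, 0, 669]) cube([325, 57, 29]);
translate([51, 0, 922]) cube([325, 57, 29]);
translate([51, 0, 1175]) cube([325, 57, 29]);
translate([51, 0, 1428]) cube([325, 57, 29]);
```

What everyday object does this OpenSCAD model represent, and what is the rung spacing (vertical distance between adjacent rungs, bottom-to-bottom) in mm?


A ladder. The rung spacing is 253 mm.

Two tall 51×57 posts with 6 short bars between them — a ladder. Adjacent rungs sit at z = 163 and z = 416, so the spacing is 416 − 163 = 253 mm.


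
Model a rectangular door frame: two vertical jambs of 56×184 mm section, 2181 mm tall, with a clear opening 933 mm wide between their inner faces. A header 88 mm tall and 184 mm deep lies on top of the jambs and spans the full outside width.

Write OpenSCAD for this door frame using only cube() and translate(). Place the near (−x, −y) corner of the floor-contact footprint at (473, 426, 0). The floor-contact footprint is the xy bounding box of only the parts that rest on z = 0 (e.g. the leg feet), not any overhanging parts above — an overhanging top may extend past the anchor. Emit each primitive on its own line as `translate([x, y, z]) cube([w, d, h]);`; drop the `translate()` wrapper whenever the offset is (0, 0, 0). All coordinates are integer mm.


translate([473, 426, 0]) cube([56, 184, 2181]);
translate([1462, 426, 0]) cube([56, 184, 2181]);
translate([473, 426, 2181]) cube([1045, 184, 88]);


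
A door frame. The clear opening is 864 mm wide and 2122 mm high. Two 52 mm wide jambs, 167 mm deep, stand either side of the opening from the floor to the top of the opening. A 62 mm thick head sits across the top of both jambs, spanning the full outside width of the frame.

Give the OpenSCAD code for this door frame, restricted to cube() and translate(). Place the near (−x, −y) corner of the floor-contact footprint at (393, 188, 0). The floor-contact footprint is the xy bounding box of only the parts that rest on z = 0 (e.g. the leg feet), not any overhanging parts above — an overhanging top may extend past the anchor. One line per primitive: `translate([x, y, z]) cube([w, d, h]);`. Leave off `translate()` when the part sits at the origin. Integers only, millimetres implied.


translate([393, 188, 0]) cube([52, 167, 2122]);
translate([1309, 188, 0]) cube([52, 167, 2122]);
translate([393, 188, 2122]) cube([968, 167, 62]);


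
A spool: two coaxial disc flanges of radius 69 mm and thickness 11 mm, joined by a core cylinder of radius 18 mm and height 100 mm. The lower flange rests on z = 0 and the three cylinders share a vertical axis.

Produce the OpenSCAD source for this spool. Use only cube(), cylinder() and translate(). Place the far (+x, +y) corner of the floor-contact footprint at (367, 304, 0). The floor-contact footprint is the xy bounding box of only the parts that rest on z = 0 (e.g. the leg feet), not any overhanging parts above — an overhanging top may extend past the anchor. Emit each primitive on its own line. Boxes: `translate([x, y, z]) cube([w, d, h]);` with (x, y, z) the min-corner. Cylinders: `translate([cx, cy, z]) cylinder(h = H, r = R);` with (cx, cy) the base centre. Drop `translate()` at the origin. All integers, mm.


translate([298, 235, 0]) cylinder(h = 11, r = 69);
translate([298, 235, 11]) cylinder(h = 100, r = 18);
translate([298, 235, 111]) cylinder(h = 11, r = 69);


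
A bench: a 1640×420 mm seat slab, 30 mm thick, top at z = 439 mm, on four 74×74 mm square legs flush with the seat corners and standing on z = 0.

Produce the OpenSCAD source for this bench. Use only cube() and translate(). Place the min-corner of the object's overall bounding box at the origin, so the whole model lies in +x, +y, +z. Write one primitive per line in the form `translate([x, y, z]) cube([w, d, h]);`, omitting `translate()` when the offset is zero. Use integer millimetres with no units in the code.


translate([0, 0, 409]) cube([1640, 420, 30]);
cube([74, 74, 409]);
translate([0, 346, 0]) cube([74, 74, 409]);
translate([1566, 0, 0]) cube([74, 74, 409]);
translate([1566, 346, 0]) cube([74, 74, 409]);


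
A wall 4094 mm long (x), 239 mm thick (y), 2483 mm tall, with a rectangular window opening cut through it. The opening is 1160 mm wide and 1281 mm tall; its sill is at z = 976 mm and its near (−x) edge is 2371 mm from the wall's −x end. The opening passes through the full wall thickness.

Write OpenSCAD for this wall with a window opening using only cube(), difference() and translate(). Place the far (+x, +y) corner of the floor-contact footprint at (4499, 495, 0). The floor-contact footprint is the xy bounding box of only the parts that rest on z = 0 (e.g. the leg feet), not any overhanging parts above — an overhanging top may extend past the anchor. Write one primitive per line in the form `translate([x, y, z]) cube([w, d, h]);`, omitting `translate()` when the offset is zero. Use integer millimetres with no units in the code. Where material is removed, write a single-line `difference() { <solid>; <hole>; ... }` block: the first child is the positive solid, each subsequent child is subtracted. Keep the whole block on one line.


difference() { translate([405, 256, 0]) cube([4094, 239, 2483]); translate([2776, 256, 976]) cube([1160, 239, 1281]); }


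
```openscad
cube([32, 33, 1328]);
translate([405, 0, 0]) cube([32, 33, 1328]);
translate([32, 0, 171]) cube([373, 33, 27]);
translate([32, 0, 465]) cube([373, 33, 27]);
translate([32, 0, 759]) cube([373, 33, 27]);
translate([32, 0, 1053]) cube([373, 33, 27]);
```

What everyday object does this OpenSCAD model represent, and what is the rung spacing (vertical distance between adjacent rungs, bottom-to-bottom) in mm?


A ladder. The rung spacing is 294 mm.

Two tall 32×33 posts with 4 short bars between them — a ladder. Adjacent rungs sit at z = 171 and z = 465, so the spacing is 465 − 171 = 294 mm.


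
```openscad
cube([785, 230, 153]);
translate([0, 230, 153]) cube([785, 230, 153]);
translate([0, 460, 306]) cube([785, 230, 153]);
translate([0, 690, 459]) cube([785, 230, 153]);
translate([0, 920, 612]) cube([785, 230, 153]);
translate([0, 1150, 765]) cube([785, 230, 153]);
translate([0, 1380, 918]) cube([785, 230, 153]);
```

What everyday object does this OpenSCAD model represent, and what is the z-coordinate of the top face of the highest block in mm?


A staircase. The total rise is 1071 mm.

7 identical blocks, each offset up and back from the previous — a staircase. Each step is 153 mm tall and there are 7 of them, so the total rise is 7 × 153 = 1071 mm.


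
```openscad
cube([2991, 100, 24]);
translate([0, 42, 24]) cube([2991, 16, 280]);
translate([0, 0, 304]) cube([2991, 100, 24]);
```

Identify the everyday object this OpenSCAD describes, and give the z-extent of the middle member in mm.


An I-beam. The web height is 280 mm.

Two wide flanges with a thin centred web — an I-beam. Overall 328 mm minus two 24 mm flanges gives a web of 328 − 2·24 = 280 mm.


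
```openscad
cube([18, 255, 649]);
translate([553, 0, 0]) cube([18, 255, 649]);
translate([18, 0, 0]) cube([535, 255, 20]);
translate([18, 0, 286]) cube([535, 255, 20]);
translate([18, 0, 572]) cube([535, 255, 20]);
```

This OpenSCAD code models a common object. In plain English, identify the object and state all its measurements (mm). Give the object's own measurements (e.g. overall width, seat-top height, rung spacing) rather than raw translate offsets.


An open bookshelf. Two side panels, each 18 mm thick, 255 mm deep and 649 mm tall, stand 571 mm apart (outside-to-outside). Between them sit 3 shelves, each 20 mm thick and 255 mm deep, spanning the full gap between the sides. The bottom shelf rests on the floor (its underside at z = 0) and the clear gap between one shelf's top and the next shelf's underside is 266 mm.


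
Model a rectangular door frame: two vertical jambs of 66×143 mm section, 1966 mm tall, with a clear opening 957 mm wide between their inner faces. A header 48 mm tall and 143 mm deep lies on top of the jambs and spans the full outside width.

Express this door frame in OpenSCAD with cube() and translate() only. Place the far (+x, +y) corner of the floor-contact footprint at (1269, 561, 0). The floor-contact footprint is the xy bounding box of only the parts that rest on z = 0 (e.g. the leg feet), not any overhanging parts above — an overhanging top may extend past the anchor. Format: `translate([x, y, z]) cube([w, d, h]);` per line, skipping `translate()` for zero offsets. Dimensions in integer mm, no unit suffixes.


translate([180, 418, 0]) cube([66, 143, 1966]);
translate([1203, 418, 0]) cube([66, 143, 1966]);
translate([180, 418, 1966]) cube([1089, 143, 48]);


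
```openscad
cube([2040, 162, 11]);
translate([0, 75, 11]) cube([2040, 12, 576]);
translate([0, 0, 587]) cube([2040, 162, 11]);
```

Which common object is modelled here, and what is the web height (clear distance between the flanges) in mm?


An I-beam. The web height is 576 mm.

Two wide flanges with a thin centred web — an I-beam. Overall 598 mm minus two 11 mm flanges gives a web of 598 − 2·11 = 576 mm.


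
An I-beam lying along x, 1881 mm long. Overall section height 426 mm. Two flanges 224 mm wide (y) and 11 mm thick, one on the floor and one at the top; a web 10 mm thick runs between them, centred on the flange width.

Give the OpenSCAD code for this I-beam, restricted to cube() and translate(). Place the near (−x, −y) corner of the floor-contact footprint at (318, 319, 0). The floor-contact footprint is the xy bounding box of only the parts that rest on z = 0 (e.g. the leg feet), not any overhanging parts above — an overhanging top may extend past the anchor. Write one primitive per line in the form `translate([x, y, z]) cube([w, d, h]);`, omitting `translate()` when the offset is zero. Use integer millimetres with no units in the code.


translate([318, 319, 0]) cube([1881, 224, 11]);
translate([318, 426, 11]) cube([1881, 10, 404]);
translate([318, 319, 415]) cube([1881, 224, 11]);


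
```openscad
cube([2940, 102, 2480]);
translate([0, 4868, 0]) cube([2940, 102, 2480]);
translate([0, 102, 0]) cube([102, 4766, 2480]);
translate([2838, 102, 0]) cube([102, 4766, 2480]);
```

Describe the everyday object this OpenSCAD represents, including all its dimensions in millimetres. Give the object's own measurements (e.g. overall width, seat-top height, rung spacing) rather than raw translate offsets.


The wall frame of a small rectangular building: four walls, each 2480 mm tall and 102 mm thick, enclosing a footprint 2940 mm (x) by 4970 mm (y) outside-to-outside, with no floor or roof. The front and back walls (the −y and +y sides) span the full width; the two side walls fit between them.


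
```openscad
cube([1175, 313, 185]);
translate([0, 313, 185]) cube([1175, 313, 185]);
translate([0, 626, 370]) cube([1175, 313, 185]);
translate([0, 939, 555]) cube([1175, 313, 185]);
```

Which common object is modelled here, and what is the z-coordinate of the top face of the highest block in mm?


A staircase. The total rise is 740 mm.

4 identical blocks, each offset up and back from the previous — a staircase. Each step is 185 mm tall and there are 4 of them, so the total rise is 4 × 185 = 740 mm.


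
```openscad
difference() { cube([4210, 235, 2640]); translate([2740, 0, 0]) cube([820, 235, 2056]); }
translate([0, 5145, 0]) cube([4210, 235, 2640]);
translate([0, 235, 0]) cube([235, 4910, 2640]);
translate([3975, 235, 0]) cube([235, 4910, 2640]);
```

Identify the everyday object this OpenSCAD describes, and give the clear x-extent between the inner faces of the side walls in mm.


A single room. The interior width is 3740 mm.

Four walls enclosing a rectangle with a door in the front wall — a room. Outside width 4210 minus two 235 mm walls gives 3740 mm.


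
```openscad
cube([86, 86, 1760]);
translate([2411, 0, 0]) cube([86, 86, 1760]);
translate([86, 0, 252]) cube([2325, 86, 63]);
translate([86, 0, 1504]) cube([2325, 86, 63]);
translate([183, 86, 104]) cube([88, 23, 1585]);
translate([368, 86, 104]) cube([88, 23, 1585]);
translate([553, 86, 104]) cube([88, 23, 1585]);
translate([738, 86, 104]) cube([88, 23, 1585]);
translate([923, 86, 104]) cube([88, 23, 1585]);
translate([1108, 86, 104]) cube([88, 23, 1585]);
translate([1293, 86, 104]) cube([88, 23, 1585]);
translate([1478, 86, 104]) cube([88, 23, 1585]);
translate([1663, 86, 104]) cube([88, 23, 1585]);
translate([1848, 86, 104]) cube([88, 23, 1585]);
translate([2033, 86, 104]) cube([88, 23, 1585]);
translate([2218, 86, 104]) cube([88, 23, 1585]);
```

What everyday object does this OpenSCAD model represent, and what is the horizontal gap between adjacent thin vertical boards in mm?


A fence section. The picket gap is 97 mm.

Two posts, two rails, 12 pickets — a fence section. Span 2325 mm holds 12 pickets of 88 mm with 13 equal gaps: ⌊(2325 − 12·88) / 13⌋ = 97 mm.


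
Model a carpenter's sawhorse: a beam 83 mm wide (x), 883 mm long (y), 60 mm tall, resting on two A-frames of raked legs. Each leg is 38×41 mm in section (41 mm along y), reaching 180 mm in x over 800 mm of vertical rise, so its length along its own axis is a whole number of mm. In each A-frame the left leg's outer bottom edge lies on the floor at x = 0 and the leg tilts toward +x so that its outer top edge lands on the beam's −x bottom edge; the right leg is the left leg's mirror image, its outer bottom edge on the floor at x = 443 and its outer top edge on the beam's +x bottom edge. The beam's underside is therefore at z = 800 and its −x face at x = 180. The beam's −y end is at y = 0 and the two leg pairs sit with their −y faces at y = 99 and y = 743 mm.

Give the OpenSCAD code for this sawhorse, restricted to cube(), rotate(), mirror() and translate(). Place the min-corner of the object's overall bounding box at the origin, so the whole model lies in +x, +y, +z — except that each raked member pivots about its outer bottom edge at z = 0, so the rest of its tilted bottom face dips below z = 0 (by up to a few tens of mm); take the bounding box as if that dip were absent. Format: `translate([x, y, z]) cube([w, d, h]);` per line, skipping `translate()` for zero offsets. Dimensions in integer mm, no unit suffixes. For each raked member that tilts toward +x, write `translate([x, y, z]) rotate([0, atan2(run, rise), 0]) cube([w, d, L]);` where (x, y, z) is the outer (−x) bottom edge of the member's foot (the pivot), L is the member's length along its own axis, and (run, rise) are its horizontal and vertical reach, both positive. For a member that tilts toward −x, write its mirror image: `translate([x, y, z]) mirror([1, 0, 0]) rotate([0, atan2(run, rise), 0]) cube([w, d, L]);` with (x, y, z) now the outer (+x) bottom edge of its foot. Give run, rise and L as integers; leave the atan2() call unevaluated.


translate([180, 0, 800]) cube([83, 883, 60]);
translate([0, 99, 0]) rotate([0, atan2(180, 800), 0]) cube([38, 41, 820]);
translate([443, 99, 0]) mirror([1, 0, 0]) rotate([0, atan2(180, 800), 0]) cube([38, 41, 820]);
translate([0, 743, 0]) rotate([0, atan2(180, 800), 0]) cube([38, 41, 820]);
translate([443, 743, 0]) mirror([1, 0, 0]) rotate([0, atan2(180, 800), 0]) cube([38, 41, 820]);


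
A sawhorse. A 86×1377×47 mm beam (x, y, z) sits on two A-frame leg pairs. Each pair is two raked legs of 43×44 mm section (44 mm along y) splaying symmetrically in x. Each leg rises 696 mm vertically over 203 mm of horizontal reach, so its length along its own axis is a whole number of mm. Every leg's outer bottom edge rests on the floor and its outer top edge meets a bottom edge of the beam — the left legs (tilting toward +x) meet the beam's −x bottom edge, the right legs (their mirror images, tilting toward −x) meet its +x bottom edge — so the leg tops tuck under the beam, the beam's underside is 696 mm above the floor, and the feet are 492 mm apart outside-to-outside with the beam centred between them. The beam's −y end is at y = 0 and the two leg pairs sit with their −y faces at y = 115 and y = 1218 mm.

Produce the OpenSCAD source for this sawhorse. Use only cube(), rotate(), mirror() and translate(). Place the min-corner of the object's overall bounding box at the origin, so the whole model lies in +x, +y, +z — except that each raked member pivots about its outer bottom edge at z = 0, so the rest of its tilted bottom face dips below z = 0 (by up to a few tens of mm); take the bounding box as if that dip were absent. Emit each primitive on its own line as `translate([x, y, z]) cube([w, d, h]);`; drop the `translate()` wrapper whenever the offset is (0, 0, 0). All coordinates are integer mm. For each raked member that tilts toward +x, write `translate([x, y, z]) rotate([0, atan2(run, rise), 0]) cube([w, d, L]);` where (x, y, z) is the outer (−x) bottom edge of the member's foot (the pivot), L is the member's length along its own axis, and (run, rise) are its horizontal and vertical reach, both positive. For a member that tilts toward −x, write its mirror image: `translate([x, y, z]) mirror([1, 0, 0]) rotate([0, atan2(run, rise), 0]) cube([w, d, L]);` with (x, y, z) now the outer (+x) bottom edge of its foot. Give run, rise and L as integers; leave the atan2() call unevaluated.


translate([203, 0, 696]) cube([86, 1377, 47]);
translate([0, 115, 0]) rotate([0, atan2(203, 696), 0]) cube([43, 44, 725]);
translate([492, 115, 0]) mirror([1, 0, 0]) rotate([0, atan2(203, 696), 0]) cube([43, 44, 725]);
translate([0, 1218, 0]) rotate([0, atan2(203, 696), 0]) cube([43, 44, 725]);
translate([492, 1218, 0]) mirror([1, 0, 0]) rotate([0, atan2(203, 696), 0]) cube([43, 44, 725]);


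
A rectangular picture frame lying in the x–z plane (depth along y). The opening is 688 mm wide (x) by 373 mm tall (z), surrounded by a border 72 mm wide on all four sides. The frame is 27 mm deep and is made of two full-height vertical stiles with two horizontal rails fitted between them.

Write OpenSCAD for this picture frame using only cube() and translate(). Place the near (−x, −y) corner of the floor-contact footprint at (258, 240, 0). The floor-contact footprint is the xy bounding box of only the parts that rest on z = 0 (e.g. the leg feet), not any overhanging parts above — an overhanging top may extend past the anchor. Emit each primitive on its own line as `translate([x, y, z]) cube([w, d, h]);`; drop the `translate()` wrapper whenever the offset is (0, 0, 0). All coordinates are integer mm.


translate([258, 240, 0]) cube([72, 27, 517]);
translate([1018, 240, 0]) cube([72, 27, 517]);
translate([330, 240, 0]) cube([688, 27, 72]);
translate([330, 240, 445]) cube([688, 27, 72]);
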